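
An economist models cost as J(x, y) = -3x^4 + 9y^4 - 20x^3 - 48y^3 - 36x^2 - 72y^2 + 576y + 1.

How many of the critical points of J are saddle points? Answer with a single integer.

J separates as a function of x plus a function of y, so ∇J=0 decouples.
∂J/∂x = -12x(x + 2)(x + 3) = 0 at x ∈ {-3, -2, 0}; ∂J/∂y = 36(y - 4)(y - 2)(y + 2) = 0 at y ∈ {-2, 2, 4}.
The Hessian is diagonal: diag(J_xx, J_yy). Second derivatives: J_xx(-3)=-36, J_xx(-2)=24, J_xx(0)=-72; J_yy(-2)=864, J_yy(2)=-288, J_yy(4)=432.
Saddle points occur where the two diagonal entries have opposite signs: (-3, -2), (-3, 4), (-2, 2), (0, -2), (0, 4). Count: 5.

5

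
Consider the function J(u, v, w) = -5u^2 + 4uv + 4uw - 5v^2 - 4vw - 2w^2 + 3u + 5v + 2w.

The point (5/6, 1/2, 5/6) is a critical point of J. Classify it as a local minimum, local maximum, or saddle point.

local maximum

The Hessian is constant: H = [[-10, 4, 4], [4, -10, -4], [4, -4, -4]].
Leading principal minors: Δ₁ = -10, Δ₂ = 84, Δ₃ = -144.
The minors alternate sign starting negative (−, +, −), so H is negative definite: a local maximum.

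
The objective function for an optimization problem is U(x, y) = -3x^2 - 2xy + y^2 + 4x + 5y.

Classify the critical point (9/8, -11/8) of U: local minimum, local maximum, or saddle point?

The Hessian of U is constant: H = [[-6, -2], [-2, 2]].
det(H) = (-6)·2 − (-2)² = -16.
Since det(H) < 0, H is indefinite and the critical point is a saddle point.

saddle point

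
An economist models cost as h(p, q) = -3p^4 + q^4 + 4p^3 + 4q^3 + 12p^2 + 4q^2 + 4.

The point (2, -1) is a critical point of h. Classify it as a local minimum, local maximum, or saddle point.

The mixed partial ∂²h/∂p∂q is 0, so the Hessian at any point is diag(h_pp, h_qq) = diag(12(-3p^2 + 2p + 2), 4(3q^2 + 6q + 2)).
At (2, -1): H = diag(-72, -4).
Both eigenvalues are negative, so H is negative definite: a local maximum.

local maximum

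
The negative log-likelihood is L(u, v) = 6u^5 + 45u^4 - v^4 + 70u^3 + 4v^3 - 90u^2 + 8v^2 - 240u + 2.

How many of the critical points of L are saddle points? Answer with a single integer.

L separates as a function of u plus a function of v, so ∇L=0 decouples.
∂L/∂u = 30(u - 1)(u + 1)(u + 2)(u + 4) = 0 at u ∈ {-4, -2, -1, 1}; ∂L/∂v = -4v(v - 4)(v + 1) = 0 at v ∈ {-1, 0, 4}.
The Hessian is diagonal: diag(L_uu, L_vv). Second derivatives: L_uu(-4)=-900, L_uu(-2)=180, L_uu(-1)=-180, L_uu(1)=900; L_vv(-1)=-20, L_vv(0)=16, L_vv(4)=-80.
Saddle points occur where the two diagonal entries have opposite signs: (-4, 0), (-2, -1), (-2, 4), (-1, 0), (1, -1), (1, 4). Count: 6.

6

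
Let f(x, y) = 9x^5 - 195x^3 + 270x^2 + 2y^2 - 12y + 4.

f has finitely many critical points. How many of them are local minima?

2

f separates as a function of x plus a function of y, so ∇f=0 decouples.
∂f/∂x = 45x(x - 3)(x - 1)(x + 4) = 0 at x ∈ {-4, 0, 1, 3}; ∂f/∂y = 4(y - 3) = 0 at y ∈ {3}.
The Hessian is diagonal: diag(f_xx, f_yy). Second derivatives: f_xx(-4)=-6300, f_xx(0)=540, f_xx(1)=-450, f_xx(3)=1890; f_yy(3)=4.
Local minima occur where both diagonal entries positive: (0, 3), (3, 3). Count: 2.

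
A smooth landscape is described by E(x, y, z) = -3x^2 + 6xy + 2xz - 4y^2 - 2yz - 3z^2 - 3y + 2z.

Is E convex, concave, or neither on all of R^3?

concave

E is quadratic, so its Hessian is the constant matrix H = [[-6, 6, 2], [6, -8, -2], [2, -2, -6]].
Leading principal minors: -6, 12, -64.
Signs alternate −, +, − ⇒ H ≺ 0 ⇒ concave.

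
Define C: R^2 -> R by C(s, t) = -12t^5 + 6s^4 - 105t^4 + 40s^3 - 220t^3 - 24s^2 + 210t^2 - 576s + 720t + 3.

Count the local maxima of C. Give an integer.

2

C separates as a function of s plus a function of t, so ∇C=0 decouples.
∂C/∂s = 24(s - 2)(s + 3)(s + 4) = 0 at s ∈ {-4, -3, 2}; ∂C/∂t = -60(t - 1)(t + 1)(t + 3)(t + 4) = 0 at t ∈ {-4, -3, -1, 1}.
The Hessian is diagonal: diag(C_ss, C_tt). Second derivatives: C_ss(-4)=144, C_ss(-3)=-120, C_ss(2)=720; C_tt(-4)=900, C_tt(-3)=-480, C_tt(-1)=720, C_tt(1)=-2400.
Local maxima occur where both diagonal entries negative: (-3, -3), (-3, 1). Count: 2.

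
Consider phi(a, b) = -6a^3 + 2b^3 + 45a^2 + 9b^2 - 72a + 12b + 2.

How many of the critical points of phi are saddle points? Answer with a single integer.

2

phi separates as a function of a plus a function of b, so ∇phi=0 decouples.
∂phi/∂a = -18(a - 4)(a - 1) = 0 at a ∈ {1, 4}; ∂phi/∂b = 6(b + 1)(b + 2) = 0 at b ∈ {-2, -1}.
The Hessian is diagonal: diag(phi_aa, phi_bb). Second derivatives: phi_aa(1)=54, phi_aa(4)=-54; phi_bb(-2)=-6, phi_bb(-1)=6.
Saddle points occur where the two diagonal entries have opposite signs: (1, -2), (4, -1). Count: 2.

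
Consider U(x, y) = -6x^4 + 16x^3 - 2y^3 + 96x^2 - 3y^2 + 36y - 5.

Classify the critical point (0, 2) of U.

The mixed partial ∂²U/∂x∂y is 0, so the Hessian at any point is diag(U_xx, U_yy) = diag(24(-3x^2 + 4x + 8), -6(2y + 1)).
At (0, 2): H = diag(192, -30).
The eigenvalues have opposite signs, so H is indefinite: a saddle point.

saddle point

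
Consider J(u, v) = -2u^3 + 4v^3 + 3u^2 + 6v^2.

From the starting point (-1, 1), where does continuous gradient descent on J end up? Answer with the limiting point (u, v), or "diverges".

(0, 0)

J is separable, so gradient descent decouples: u follows -∂J/∂u, v follows -∂J/∂v.
∂J/∂u = -6u(u - 1); at u=-1 this is -12, so u increases.
∂J/∂v = 12v(v + 1); at v=1 this is 24, so v decreases.
u converges to its nearest critical value 0 (a local min of the u-part); v converges to 0. The iterate converges to (0, 0).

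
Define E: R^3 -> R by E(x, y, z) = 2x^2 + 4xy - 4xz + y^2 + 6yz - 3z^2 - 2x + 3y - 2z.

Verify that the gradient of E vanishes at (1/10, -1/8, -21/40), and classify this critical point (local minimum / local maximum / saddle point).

saddle point

∇E = (4x + 4y - 4z - 2, 4x + 2y + 6z + 3, -4x + 6y - 6z - 2); substituting (1/10, -1/8, -21/40) gives ∇E = (0, 0, 0), so (1/10, -1/8, -21/40) is indeed a critical point.
The Hessian is constant: H = [[4, 4, -4], [4, 2, 6], [-4, 6, -6]].
Leading principal minors: Δ₁ = 4, Δ₂ = -8, Δ₃ = -320.
The minors fit neither the all-positive nor the alternating-sign pattern, so H is indefinite: a saddle point.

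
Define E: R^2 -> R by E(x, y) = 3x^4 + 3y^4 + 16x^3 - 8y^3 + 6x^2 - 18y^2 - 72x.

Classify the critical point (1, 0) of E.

saddle point

The mixed partial ∂²E/∂x∂y is 0, so the Hessian at any point is diag(E_xx, E_yy) = diag(12(3x^2 + 8x + 1), 12(3y^2 - 4y - 3)).
At (1, 0): H = diag(144, -36).
The eigenvalues have opposite signs, so H is indefinite: a saddle point.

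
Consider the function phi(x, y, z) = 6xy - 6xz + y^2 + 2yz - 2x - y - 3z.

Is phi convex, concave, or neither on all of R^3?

neither

phi is quadratic, so its Hessian is the constant matrix H = [[0, 6, -6], [6, 2, 2], [-6, 2, 0]].
Leading principal minors: 0, -36, -216.
Neither pattern holds ⇒ H is indefinite ⇒ neither convex nor concave.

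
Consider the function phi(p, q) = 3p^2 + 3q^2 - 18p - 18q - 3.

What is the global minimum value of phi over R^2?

-57

phi(p,q) separates as A(p) + B(q) − 3, so its minimum is min A + min B − 3.
A'(p) = 6p - 18 vanishes at p ∈ {3}; B'(q) = 6q - 18 vanishes at q ∈ {3}.
Local minima of A (where A''>0): A(3)=-27. Local minima of B: B(3)=-27.
So the global minimum of phi is A(3) + B(3) − 3 = -27 − 27 − 3 = -57, attained at (3, 3).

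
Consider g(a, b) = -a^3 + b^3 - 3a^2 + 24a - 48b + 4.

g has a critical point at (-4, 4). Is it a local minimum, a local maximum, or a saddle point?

The mixed partial ∂²g/∂a∂b is 0, so the Hessian at any point is diag(g_aa, g_bb) = diag(-6(a + 1), 6b).
At (-4, 4): H = diag(18, 24).
Both eigenvalues are positive, so H is positive definite: a local minimum.

local minimum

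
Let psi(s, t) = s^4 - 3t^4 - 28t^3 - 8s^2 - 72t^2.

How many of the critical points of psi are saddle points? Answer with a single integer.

5

psi separates as a function of s plus a function of t, so ∇psi=0 decouples.
∂psi/∂s = 4s(s - 2)(s + 2) = 0 at s ∈ {-2, 0, 2}; ∂psi/∂t = -12t(t + 3)(t + 4) = 0 at t ∈ {-4, -3, 0}.
The Hessian is diagonal: diag(psi_ss, psi_tt). Second derivatives: psi_ss(-2)=32, psi_ss(0)=-16, psi_ss(2)=32; psi_tt(-4)=-48, psi_tt(-3)=36, psi_tt(0)=-144.
Saddle points occur where the two diagonal entries have opposite signs: (-2, -4), (-2, 0), (0, -3), (2, -4), (2, 0). Count: 5.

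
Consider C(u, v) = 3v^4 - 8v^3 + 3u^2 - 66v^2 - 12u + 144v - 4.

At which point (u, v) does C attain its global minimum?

(2, -3)

C(u,v) separates as P(u) + Q(v) − 4, so its minimum is min P + min Q − 4.
P'(u) = 6u - 12 vanishes at u ∈ {2}; Q'(v) = 12(v - 4)(v - 1)(v + 3) vanishes at v ∈ {-3, 1, 4}.
Local minima of P (where P''>0): P(2)=-12. Local minima of Q: Q(-3)=-567, Q(4)=-224.
So the global minimum of C is P(2) + Q(-3) − 4 = -12 − 567 − 4 = -583, attained at (2, -3).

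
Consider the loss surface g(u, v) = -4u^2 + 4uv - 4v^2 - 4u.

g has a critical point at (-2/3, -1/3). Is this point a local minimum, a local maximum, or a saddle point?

The Hessian of g is constant: H = [[-8, 4], [4, -8]].
det(H) = (-8)·(-8) − 4² = 48.
det(H) > 0 and tr(H) = -16 < 0, so H is negative definite and the point is a local maximum.

local maximum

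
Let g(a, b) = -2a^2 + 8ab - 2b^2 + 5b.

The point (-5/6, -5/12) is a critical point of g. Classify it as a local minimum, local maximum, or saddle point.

The Hessian of g is constant: H = [[-4, 8], [8, -4]].
det(H) = (-4)·(-4) − 8² = -48.
Since det(H) < 0, H is indefinite and the critical point is a saddle point.

saddle point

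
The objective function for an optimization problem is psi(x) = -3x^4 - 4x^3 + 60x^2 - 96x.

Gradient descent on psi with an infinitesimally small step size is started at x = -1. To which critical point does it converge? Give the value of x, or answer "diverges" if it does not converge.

psi'(x) = -12(x - 2)(x - 1)(x + 4), so psi'(-1) = -216.
Gradient descent moves in the -psi' direction, i.e. x is increasing.
The nearest critical point in that direction is x = 1, where psi'' = 60 > 0 (a local minimum). The iterate converges there.

1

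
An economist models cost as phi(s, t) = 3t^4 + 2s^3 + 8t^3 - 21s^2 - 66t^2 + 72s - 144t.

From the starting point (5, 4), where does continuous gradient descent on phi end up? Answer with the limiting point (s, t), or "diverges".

(4, 3)

phi is separable, so gradient descent decouples: s follows -∂phi/∂s, t follows -∂phi/∂t.
∂phi/∂s = 6(s - 4)(s - 3); at s=5 this is 12, so s decreases.
∂phi/∂t = 12(t - 3)(t + 1)(t + 4); at t=4 this is 480, so t decreases.
s converges to its nearest critical value 4 (a local min of the s-part); t converges to 3. The iterate converges to (4, 3).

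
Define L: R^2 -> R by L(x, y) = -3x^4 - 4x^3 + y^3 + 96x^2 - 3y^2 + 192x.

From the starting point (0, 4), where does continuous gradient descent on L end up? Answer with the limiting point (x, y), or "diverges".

L is separable, so gradient descent decouples: x follows -∂L/∂x, y follows -∂L/∂y.
∂L/∂x = -12(x - 4)(x + 1)(x + 4); at x=0 this is 192, so x decreases.
∂L/∂y = 3y(y - 2); at y=4 this is 24, so y decreases.
x converges to its nearest critical value -1 (a local min of the x-part); y converges to 2. The iterate converges to (-1, 2).

(-1, 2)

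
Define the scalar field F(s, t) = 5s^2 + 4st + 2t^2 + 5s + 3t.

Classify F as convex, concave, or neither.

convex

F is quadratic, so its Hessian is the constant matrix H = [[10, 4], [4, 4]].
det(H) = 24, tr(H) = 14.
det(H) > 0 and tr(H) > 0, so H is positive definite everywhere: convex.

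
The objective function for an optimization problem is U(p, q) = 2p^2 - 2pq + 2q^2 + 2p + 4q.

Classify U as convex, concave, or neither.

U is quadratic, so its Hessian is the constant matrix H = [[4, -2], [-2, 4]].
det(H) = 12, tr(H) = 8.
det(H) > 0 and tr(H) > 0, so H is positive definite everywhere: convex.

convex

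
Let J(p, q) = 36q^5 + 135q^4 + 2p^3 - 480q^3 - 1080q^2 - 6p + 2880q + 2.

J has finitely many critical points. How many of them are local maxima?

2

J separates as a function of p plus a function of q, so ∇J=0 decouples.
∂J/∂p = 6(p - 1)(p + 1) = 0 at p ∈ {-1, 1}; ∂J/∂q = 180(q - 2)(q - 1)(q + 2)(q + 4) = 0 at q ∈ {-4, -2, 1, 2}.
The Hessian is diagonal: diag(J_pp, J_qq). Second derivatives: J_pp(-1)=-12, J_pp(1)=12; J_qq(-4)=-10800, J_qq(-2)=4320, J_qq(1)=-2700, J_qq(2)=4320.
Local maxima occur where both diagonal entries negative: (-1, -4), (-1, 1). Count: 2.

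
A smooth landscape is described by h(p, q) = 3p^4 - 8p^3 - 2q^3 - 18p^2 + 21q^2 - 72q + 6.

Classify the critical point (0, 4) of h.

The mixed partial ∂²h/∂p∂q is 0, so the Hessian at any point is diag(h_pp, h_qq) = diag(12(3p^2 - 4p - 3), 6(-2q + 7)).
At (0, 4): H = diag(-36, -6).
Both eigenvalues are negative, so H is negative definite: a local maximum.

local maximum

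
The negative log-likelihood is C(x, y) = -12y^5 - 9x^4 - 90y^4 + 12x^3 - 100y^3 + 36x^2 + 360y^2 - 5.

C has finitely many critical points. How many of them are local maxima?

C separates as a function of x plus a function of y, so ∇C=0 decouples.
∂C/∂x = -36x(x - 2)(x + 1) = 0 at x ∈ {-1, 0, 2}; ∂C/∂y = -60y(y - 1)(y + 3)(y + 4) = 0 at y ∈ {-4, -3, 0, 1}.
The Hessian is diagonal: diag(C_xx, C_yy). Second derivatives: C_xx(-1)=-108, C_xx(0)=72, C_xx(2)=-216; C_yy(-4)=1200, C_yy(-3)=-720, C_yy(0)=720, C_yy(1)=-1200.
Local maxima occur where both diagonal entries negative: (-1, -3), (-1, 1), (2, -3), (2, 1). Count: 4.

4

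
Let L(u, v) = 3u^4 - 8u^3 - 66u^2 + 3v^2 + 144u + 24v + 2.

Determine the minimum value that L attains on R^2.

L(u,v) separates as P(u) + Q(v) + 2, so its minimum is min P + min Q + 2.
P'(u) = 12(u - 4)(u - 1)(u + 3) vanishes at u ∈ {-3, 1, 4}; Q'(v) = 6v + 24 vanishes at v ∈ {-4}.
Local minima of P (where P''>0): P(-3)=-567, P(4)=-224. Local minima of Q: Q(-4)=-48.
So the global minimum of L is P(-3) + Q(-4) + 2 = -567 − 48 + 2 = -613, attained at (-3, -4).

-613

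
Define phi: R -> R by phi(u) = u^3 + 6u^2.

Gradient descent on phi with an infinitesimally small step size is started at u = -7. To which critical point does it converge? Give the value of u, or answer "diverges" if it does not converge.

phi'(u) = 3u(u + 4), so phi'(-7) = 63.
Gradient descent moves in the -phi' direction, i.e. u is decreasing.
There is no critical point below u=-7, and phi' keeps the same sign, so the iterate runs off to −∞.

diverges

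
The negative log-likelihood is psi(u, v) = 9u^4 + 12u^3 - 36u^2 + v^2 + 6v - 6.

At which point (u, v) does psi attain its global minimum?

psi(u,v) separates as P(u) + Q(v) − 6, so its minimum is min P + min Q − 6.
P'(u) = 36u(u - 1)(u + 2) vanishes at u ∈ {-2, 0, 1}; Q'(v) = 2v + 6 vanishes at v ∈ {-3}.
Local minima of P (where P''>0): P(-2)=-96, P(1)=-15. Local minima of Q: Q(-3)=-9.
So the global minimum of psi is P(-2) + Q(-3) − 6 = -96 − 9 − 6 = -111, attained at (-2, -3).

(-2, -3)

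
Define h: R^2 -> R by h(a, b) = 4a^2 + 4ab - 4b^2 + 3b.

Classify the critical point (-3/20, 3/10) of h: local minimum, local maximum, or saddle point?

saddle point

The Hessian of h is constant: H = [[8, 4], [4, -8]].
det(H) = 8·(-8) − 4² = -80.
Since det(H) < 0, H is indefinite and the critical point is a saddle point.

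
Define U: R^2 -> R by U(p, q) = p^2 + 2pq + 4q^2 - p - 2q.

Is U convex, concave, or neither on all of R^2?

convex

U is quadratic, so its Hessian is the constant matrix H = [[2, 2], [2, 8]].
det(H) = 12, tr(H) = 10.
det(H) > 0 and tr(H) > 0, so H is positive definite everywhere: convex.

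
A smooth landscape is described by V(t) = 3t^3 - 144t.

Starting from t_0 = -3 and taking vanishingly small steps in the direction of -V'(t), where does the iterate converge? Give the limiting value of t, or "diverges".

4

V'(t) = 9(t - 4)(t + 4), so V'(-3) = -63.
Gradient descent moves in the -V' direction, i.e. t is increasing.
The nearest critical point in that direction is t = 4, where V'' = 72 > 0 (a local minimum). The iterate converges there.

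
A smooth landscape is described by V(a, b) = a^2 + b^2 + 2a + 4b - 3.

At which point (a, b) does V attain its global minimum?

(-1, -2)

V(a,b) separates as P(a) + Q(b) − 3, so its minimum is min P + min Q − 3.
P'(a) = 2a + 2 vanishes at a ∈ {-1}; Q'(b) = 2b + 4 vanishes at b ∈ {-2}.
Local minima of P (where P''>0): P(-1)=-1. Local minima of Q: Q(-2)=-4.
So the global minimum of V is P(-1) + Q(-2) − 3 = -1 − 4 − 3 = -8, attained at (-1, -2).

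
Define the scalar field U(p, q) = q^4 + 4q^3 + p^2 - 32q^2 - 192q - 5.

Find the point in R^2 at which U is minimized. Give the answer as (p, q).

(0, 4)

U(p,q) separates as A(p) + B(q) − 5, so its minimum is min A + min B − 5.
A'(p) = 2p vanishes at p ∈ {0}; B'(q) = 4(q - 4)(q + 3)(q + 4) vanishes at q ∈ {-4, -3, 4}.
Local minima of A (where A''>0): A(0)=0. Local minima of B: B(-4)=256, B(4)=-768.
So the global minimum of U is A(0) + B(4) − 5 = 0 − 768 − 5 = -773, attained at (0, 4).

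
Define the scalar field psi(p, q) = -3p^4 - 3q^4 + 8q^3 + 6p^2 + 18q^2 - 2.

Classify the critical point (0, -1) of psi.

saddle point

The mixed partial ∂²psi/∂p∂q is 0, so the Hessian at any point is diag(psi_pp, psi_qq) = diag(12(-3p^2 + 1), 12(-3q^2 + 4q + 3)).
At (0, -1): H = diag(12, -48).
The eigenvalues have opposite signs, so H is indefinite: a saddle point.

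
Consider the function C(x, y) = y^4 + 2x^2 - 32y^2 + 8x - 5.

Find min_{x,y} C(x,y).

-269

C(x,y) separates as P(x) + Q(y) − 5, so its minimum is min P + min Q − 5.
P'(x) = 4x + 8 vanishes at x ∈ {-2}; Q'(y) = 4y(y - 4)(y + 4) vanishes at y ∈ {-4, 0, 4}.
Local minima of P (where P''>0): P(-2)=-8. Local minima of Q: Q(-4)=-256, Q(4)=-256.
So the global minimum of C is P(-2) + Q(-4) − 5 = -8 − 256 − 5 = -269, attained at (-2, -4).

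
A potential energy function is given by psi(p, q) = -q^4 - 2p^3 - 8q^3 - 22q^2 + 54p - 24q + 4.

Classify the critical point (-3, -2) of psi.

local minimum

The mixed partial ∂²psi/∂p∂q is 0, so the Hessian at any point is diag(psi_pp, psi_qq) = diag(-12p, -4(3q^2 + 12q + 11)).
At (-3, -2): H = diag(36, 4).
Both eigenvalues are positive, so H is positive definite: a local minimum.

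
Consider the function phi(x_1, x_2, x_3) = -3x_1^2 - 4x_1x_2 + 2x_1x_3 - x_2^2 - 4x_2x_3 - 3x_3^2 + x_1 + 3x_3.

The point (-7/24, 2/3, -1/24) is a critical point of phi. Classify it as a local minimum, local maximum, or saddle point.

The Hessian is constant: H = [[-6, -4, 2], [-4, -2, -4], [2, -4, -6]].
Leading principal minors: Δ₁ = -6, Δ₂ = -4, Δ₃ = 192.
The minors fit neither the all-positive nor the alternating-sign pattern, so H is indefinite: a saddle point.

saddle point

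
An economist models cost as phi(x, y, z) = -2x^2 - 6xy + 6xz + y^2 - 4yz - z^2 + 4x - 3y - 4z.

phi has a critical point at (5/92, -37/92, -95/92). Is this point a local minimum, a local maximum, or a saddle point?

saddle point

The Hessian is constant: H = [[-4, -6, 6], [-6, 2, -4], [6, -4, -2]].
Leading principal minors: Δ₁ = -4, Δ₂ = -44, Δ₃ = 368.
The minors fit neither the all-positive nor the alternating-sign pattern, so H is indefinite: a saddle point.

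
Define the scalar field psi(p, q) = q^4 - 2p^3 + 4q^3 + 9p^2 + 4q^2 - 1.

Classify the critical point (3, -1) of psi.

local maximum

The mixed partial ∂²psi/∂p∂q is 0, so the Hessian at any point is diag(psi_pp, psi_qq) = diag(6(-2p + 3), 4(3q^2 + 6q + 2)).
At (3, -1): H = diag(-18, -4).
Both eigenvalues are negative, so H is negative definite: a local maximum.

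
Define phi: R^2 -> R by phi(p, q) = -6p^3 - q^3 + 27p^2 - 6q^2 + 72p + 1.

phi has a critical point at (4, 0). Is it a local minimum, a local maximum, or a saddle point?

The mixed partial ∂²phi/∂p∂q is 0, so the Hessian at any point is diag(phi_pp, phi_qq) = diag(18(-2p + 3), -6(q + 2)).
At (4, 0): H = diag(-90, -12).
Both eigenvalues are negative, so H is negative definite: a local maximum.

local maximum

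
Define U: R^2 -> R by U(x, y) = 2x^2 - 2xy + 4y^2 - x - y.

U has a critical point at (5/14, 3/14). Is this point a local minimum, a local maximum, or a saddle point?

The Hessian of U is constant: H = [[4, -2], [-2, 8]].
det(H) = 4·8 − (-2)² = 28.
det(H) > 0 and tr(H) = 12 > 0, so H is positive definite and the point is a local minimum.

local minimum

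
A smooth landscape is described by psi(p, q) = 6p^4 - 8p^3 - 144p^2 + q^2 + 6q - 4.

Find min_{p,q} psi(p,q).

psi(p,q) separates as A(p) + B(q) − 4, so its minimum is min A + min B − 4.
A'(p) = 24p(p - 4)(p + 3) vanishes at p ∈ {-3, 0, 4}; B'(q) = 2q + 6 vanishes at q ∈ {-3}.
Local minima of A (where A''>0): A(-3)=-594, A(4)=-1280. Local minima of B: B(-3)=-9.
So the global minimum of psi is A(4) + B(-3) − 4 = -1280 − 9 − 4 = -1293, attained at (4, -3).

-1293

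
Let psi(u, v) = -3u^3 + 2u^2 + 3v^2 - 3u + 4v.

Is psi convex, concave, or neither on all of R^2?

neither

The term -3u^3 is cubic, so the Hessian is not constant.
∂²psi/∂u² = -18u + 4, which takes both signs as u varies (negative for sufficiently large u). A diagonal entry of the Hessian changing sign means the Hessian is neither positive- nor negative-semidefinite on all of R^2.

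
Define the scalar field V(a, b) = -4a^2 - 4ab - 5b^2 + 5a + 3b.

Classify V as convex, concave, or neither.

concave

V is quadratic, so its Hessian is the constant matrix H = [[-8, -4], [-4, -10]].
det(H) = 64, tr(H) = -18.
det(H) > 0 and tr(H) < 0, so H is negative definite everywhere: concave.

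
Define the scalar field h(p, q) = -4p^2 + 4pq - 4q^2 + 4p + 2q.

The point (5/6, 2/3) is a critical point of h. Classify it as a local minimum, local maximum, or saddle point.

local maximum

The Hessian of h is constant: H = [[-8, 4], [4, -8]].
det(H) = (-8)·(-8) − 4² = 48.
det(H) > 0 and tr(H) = -16 < 0, so H is negative definite and the point is a local maximum.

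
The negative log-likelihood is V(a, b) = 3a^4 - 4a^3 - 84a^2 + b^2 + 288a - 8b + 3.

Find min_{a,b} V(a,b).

V(a,b) separates as P(a) + Q(b) + 3, so its minimum is min P + min Q + 3.
P'(a) = 12(a - 3)(a - 2)(a + 4) vanishes at a ∈ {-4, 2, 3}; Q'(b) = 2b - 8 vanishes at b ∈ {4}.
Local minima of P (where P''>0): P(-4)=-1472, P(3)=243. Local minima of Q: Q(4)=-16.
So the global minimum of V is P(-4) + Q(4) + 3 = -1472 − 16 + 3 = -1485, attained at (-4, 4).

-1485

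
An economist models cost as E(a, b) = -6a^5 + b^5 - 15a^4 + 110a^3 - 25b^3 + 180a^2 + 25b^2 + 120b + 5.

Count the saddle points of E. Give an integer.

8

E separates as a function of a plus a function of b, so ∇E=0 decouples.
∂E/∂a = -30a(a - 3)(a + 1)(a + 4) = 0 at a ∈ {-4, -1, 0, 3}; ∂E/∂b = 5(b - 3)(b - 2)(b + 1)(b + 4) = 0 at b ∈ {-4, -1, 2, 3}.
The Hessian is diagonal: diag(E_aa, E_bb). Second derivatives: E_aa(-4)=2520, E_aa(-1)=-360, E_aa(0)=360, E_aa(3)=-2520; E_bb(-4)=-630, E_bb(-1)=180, E_bb(2)=-90, E_bb(3)=140.
Saddle points occur where the two diagonal entries have opposite signs: (-4, -4), (-4, 2), (-1, -1), (-1, 3), (0, -4), (0, 2), (3, -1), (3, 3). Count: 8.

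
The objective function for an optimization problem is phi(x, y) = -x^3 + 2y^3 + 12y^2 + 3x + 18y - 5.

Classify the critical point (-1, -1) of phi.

The mixed partial ∂²phi/∂x∂y is 0, so the Hessian at any point is diag(phi_xx, phi_yy) = diag(-6x, 12(y + 2)).
At (-1, -1): H = diag(6, 12).
Both eigenvalues are positive, so H is positive definite: a local minimum.

local minimum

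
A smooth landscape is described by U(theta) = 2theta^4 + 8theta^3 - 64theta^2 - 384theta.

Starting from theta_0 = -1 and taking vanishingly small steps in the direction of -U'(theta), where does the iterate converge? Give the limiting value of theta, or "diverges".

U'(theta) = 8(theta - 4)(theta + 3)(theta + 4), so U'(-1) = -240.
Gradient descent moves in the -U' direction, i.e. theta is increasing.
The nearest critical point in that direction is theta = 4, where U'' = 448 > 0 (a local minimum). The iterate converges there.

4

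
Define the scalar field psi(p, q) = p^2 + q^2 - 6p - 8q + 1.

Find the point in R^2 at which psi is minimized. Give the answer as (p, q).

(3, 4)

psi(p,q) separates as A(p) + B(q) + 1, so its minimum is min A + min B + 1.
A'(p) = 2p - 6 vanishes at p ∈ {3}; B'(q) = 2q - 8 vanishes at q ∈ {4}.
Local minima of A (where A''>0): A(3)=-9. Local minima of B: B(4)=-16.
So the global minimum of psi is A(3) + B(4) + 1 = -9 − 16 + 1 = -24, attained at (3, 4).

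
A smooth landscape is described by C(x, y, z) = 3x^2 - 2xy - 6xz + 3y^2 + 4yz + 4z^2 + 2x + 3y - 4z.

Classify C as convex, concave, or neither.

convex

C is quadratic, so its Hessian is the constant matrix H = [[6, -2, -6], [-2, 6, 4], [-6, 4, 8]].
Leading principal minors: 6, 32, 40.
All positive ⇒ H ≻ 0 ⇒ convex.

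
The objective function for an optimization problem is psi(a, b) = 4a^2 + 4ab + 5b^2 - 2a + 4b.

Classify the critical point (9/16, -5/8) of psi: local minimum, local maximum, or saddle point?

local minimum

The Hessian of psi is constant: H = [[8, 4], [4, 10]].
det(H) = 8·10 − 4² = 64.
det(H) > 0 and tr(H) = 18 > 0, so H is positive definite and the point is a local minimum.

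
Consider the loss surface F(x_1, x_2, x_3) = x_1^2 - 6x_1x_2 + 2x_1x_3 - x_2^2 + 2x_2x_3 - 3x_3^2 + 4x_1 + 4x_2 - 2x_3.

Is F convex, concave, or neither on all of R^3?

F is quadratic, so its Hessian is the constant matrix H = [[2, -6, 2], [-6, -2, 2], [2, 2, -6]].
Leading principal minors: 2, -40, 192.
Neither pattern holds ⇒ H is indefinite ⇒ neither convex nor concave.

neither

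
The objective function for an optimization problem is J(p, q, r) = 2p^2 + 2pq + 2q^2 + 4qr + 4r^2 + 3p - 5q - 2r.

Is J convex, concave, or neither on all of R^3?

convex

J is quadratic, so its Hessian is the constant matrix H = [[4, 2, 0], [2, 4, 4], [0, 4, 8]].
Leading principal minors: 4, 12, 32.
All positive ⇒ H ≻ 0 ⇒ convex.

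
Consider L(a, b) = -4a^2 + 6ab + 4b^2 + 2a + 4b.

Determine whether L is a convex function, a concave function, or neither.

neither

L is quadratic, so its Hessian is the constant matrix H = [[-8, 6], [6, 8]].
det(H) = -100, tr(H) = 0.
det(H) < 0, so H is indefinite: neither convex nor concave.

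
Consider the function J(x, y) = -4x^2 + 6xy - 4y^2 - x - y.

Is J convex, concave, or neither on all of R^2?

concave

J is quadratic, so its Hessian is the constant matrix H = [[-8, 6], [6, -8]].
det(H) = 28, tr(H) = -16.
det(H) > 0 and tr(H) < 0, so H is negative definite everywhere: concave.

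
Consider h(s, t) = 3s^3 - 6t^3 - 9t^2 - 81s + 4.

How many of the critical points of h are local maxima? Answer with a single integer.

1

h separates as a function of s plus a function of t, so ∇h=0 decouples.
∂h/∂s = 9(s - 3)(s + 3) = 0 at s ∈ {-3, 3}; ∂h/∂t = -18t(t + 1) = 0 at t ∈ {-1, 0}.
The Hessian is diagonal: diag(h_ss, h_tt). Second derivatives: h_ss(-3)=-54, h_ss(3)=54; h_tt(-1)=18, h_tt(0)=-18.
Local maxima occur where both diagonal entries negative: (-3, 0). Count: 1.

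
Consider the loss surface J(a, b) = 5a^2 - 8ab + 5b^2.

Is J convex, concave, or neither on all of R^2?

convex

J is quadratic, so its Hessian is the constant matrix H = [[10, -8], [-8, 10]].
det(H) = 36, tr(H) = 20.
det(H) > 0 and tr(H) > 0, so H is positive definite everywhere: convex.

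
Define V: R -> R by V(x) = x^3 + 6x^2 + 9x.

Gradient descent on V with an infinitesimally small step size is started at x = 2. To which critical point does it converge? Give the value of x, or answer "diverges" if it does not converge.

-1

V'(x) = 3(x + 1)(x + 3), so V'(2) = 45.
Gradient descent moves in the -V' direction, i.e. x is decreasing.
The nearest critical point in that direction is x = -1, where V'' = 6 > 0 (a local minimum). The iterate converges there.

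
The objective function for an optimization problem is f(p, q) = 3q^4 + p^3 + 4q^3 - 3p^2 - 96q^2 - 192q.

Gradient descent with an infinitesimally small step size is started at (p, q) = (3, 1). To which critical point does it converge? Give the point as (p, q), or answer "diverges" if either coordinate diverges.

(2, 4)

f is separable, so gradient descent decouples: p follows -∂f/∂p, q follows -∂f/∂q.
∂f/∂p = 3p(p - 2); at p=3 this is 9, so p decreases.
∂f/∂q = 12(q - 4)(q + 1)(q + 4); at q=1 this is -360, so q increases.
p converges to its nearest critical value 2 (a local min of the p-part); q converges to 4. The iterate converges to (2, 4).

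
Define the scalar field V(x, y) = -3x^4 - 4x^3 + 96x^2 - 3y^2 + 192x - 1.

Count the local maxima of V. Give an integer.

V separates as a function of x plus a function of y, so ∇V=0 decouples.
∂V/∂x = -12(x - 4)(x + 1)(x + 4) = 0 at x ∈ {-4, -1, 4}; ∂V/∂y = -6y = 0 at y ∈ {0}.
The Hessian is diagonal: diag(V_xx, V_yy). Second derivatives: V_xx(-4)=-288, V_xx(-1)=180, V_xx(4)=-480; V_yy(0)=-6.
Local maxima occur where both diagonal entries negative: (-4, 0), (4, 0). Count: 2.

2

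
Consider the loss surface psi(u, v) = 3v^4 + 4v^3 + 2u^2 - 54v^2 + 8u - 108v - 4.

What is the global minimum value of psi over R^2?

-471

psi(u,v) separates as P(u) + Q(v) − 4, so its minimum is min P + min Q − 4.
P'(u) = 4u + 8 vanishes at u ∈ {-2}; Q'(v) = 12(v - 3)(v + 1)(v + 3) vanishes at v ∈ {-3, -1, 3}.
Local minima of P (where P''>0): P(-2)=-8. Local minima of Q: Q(-3)=-27, Q(3)=-459.
So the global minimum of psi is P(-2) + Q(3) − 4 = -8 − 459 − 4 = -471, attained at (-2, 3).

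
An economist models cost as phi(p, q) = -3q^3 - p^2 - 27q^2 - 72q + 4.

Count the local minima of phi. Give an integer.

phi separates as a function of p plus a function of q, so ∇phi=0 decouples.
∂phi/∂p = -2p = 0 at p ∈ {0}; ∂phi/∂q = -9(q + 2)(q + 4) = 0 at q ∈ {-4, -2}.
The Hessian is diagonal: diag(phi_pp, phi_qq). Second derivatives: phi_pp(0)=-2; phi_qq(-4)=18, phi_qq(-2)=-18.
Local minima occur where both diagonal entries positive: none. Count: 0.

0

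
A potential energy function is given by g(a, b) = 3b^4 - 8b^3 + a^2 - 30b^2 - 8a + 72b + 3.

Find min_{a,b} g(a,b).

g(a,b) separates as P(a) + Q(b) + 3, so its minimum is min P + min Q + 3.
P'(a) = 2a - 8 vanishes at a ∈ {4}; Q'(b) = 12(b - 3)(b - 1)(b + 2) vanishes at b ∈ {-2, 1, 3}.
Local minima of P (where P''>0): P(4)=-16. Local minima of Q: Q(-2)=-152, Q(3)=-27.
So the global minimum of g is P(4) + Q(-2) + 3 = -16 − 152 + 3 = -165, attained at (4, -2).

-165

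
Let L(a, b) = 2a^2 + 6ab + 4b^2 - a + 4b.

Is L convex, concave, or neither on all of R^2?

neither

L is quadratic, so its Hessian is the constant matrix H = [[4, 6], [6, 8]].
det(H) = -4, tr(H) = 12.
det(H) < 0, so H is indefinite: neither convex nor concave.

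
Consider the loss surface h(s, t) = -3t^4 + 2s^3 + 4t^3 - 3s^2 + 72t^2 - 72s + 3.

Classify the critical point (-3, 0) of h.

saddle point

The mixed partial ∂²h/∂s∂t is 0, so the Hessian at any point is diag(h_ss, h_tt) = diag(6(2s - 1), 12(-3t^2 + 2t + 12)).
At (-3, 0): H = diag(-42, 144).
The eigenvalues have opposite signs, so H is indefinite: a saddle point.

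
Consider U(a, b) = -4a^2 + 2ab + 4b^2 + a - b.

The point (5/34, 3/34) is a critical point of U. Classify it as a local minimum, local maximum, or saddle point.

saddle point

The Hessian of U is constant: H = [[-8, 2], [2, 8]].
det(H) = (-8)·8 − 2² = -68.
Since det(H) < 0, H is indefinite and the critical point is a saddle point.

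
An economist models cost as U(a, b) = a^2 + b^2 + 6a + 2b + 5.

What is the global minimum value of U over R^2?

U(a,b) separates as P(a) + Q(b) + 5, so its minimum is min P + min Q + 5.
P'(a) = 2a + 6 vanishes at a ∈ {-3}; Q'(b) = 2b + 2 vanishes at b ∈ {-1}.
Local minima of P (where P''>0): P(-3)=-9. Local minima of Q: Q(-1)=-1.
So the global minimum of U is P(-3) + Q(-1) + 5 = -9 − 1 + 5 = -5, attained at (-3, -1).

-5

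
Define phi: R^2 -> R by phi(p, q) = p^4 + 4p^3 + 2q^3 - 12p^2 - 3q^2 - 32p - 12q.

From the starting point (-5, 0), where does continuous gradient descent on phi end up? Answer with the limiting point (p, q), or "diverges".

phi is separable, so gradient descent decouples: p follows -∂phi/∂p, q follows -∂phi/∂q.
∂phi/∂p = 4(p - 2)(p + 1)(p + 4); at p=-5 this is -112, so p increases.
∂phi/∂q = 6(q - 2)(q + 1); at q=0 this is -12, so q increases.
p converges to its nearest critical value -4 (a local min of the p-part); q converges to 2. The iterate converges to (-4, 2).

(-4, 2)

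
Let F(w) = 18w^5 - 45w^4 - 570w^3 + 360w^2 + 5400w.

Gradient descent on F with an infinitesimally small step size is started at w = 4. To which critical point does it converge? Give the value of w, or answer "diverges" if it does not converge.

F'(w) = 90(w - 5)(w - 2)(w + 2)(w + 3), so F'(4) = -7560.
Gradient descent moves in the -F' direction, i.e. w is increasing.
The nearest critical point in that direction is w = 5, where F'' = 15120 > 0 (a local minimum). The iterate converges there.

5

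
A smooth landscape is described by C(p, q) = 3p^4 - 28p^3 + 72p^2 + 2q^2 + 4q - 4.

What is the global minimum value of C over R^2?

C(p,q) separates as A(p) + B(q) − 4, so its minimum is min A + min B − 4.
A'(p) = 12p(p - 4)(p - 3) vanishes at p ∈ {0, 3, 4}; B'(q) = 4q + 4 vanishes at q ∈ {-1}.
Local minima of A (where A''>0): A(0)=0, A(4)=128. Local minima of B: B(-1)=-2.
So the global minimum of C is A(0) + B(-1) − 4 = 0 − 2 − 4 = -6, attained at (0, -1).

-6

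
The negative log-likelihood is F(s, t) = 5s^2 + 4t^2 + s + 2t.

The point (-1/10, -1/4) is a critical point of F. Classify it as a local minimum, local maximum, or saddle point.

local minimum

The Hessian of F is constant: H = [[10, 0], [0, 8]].
det(H) = 10·8 − 0² = 80.
det(H) > 0 and tr(H) = 18 > 0, so H is positive definite and the point is a local minimum.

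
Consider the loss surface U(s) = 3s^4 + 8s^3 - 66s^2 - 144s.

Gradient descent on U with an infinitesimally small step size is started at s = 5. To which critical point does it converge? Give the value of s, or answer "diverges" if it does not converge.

U'(s) = 12(s - 3)(s + 1)(s + 4), so U'(5) = 1296.
Gradient descent moves in the -U' direction, i.e. s is decreasing.
The nearest critical point in that direction is s = 3, where U'' = 336 > 0 (a local minimum). The iterate converges there.

3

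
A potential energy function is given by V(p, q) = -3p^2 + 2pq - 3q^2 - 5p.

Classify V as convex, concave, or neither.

V is quadratic, so its Hessian is the constant matrix H = [[-6, 2], [2, -6]].
det(H) = 32, tr(H) = -12.
det(H) > 0 and tr(H) < 0, so H is negative definite everywhere: concave.

concave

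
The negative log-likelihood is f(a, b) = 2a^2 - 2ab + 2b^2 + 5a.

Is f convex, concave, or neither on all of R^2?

f is quadratic, so its Hessian is the constant matrix H = [[4, -2], [-2, 4]].
det(H) = 12, tr(H) = 8.
det(H) > 0 and tr(H) > 0, so H is positive definite everywhere: convex.

convex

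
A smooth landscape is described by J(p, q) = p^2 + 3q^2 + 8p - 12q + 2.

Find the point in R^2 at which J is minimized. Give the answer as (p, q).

J(p,q) separates as A(p) + B(q) + 2, so its minimum is min A + min B + 2.
A'(p) = 2p + 8 vanishes at p ∈ {-4}; B'(q) = 6q - 12 vanishes at q ∈ {2}.
Local minima of A (where A''>0): A(-4)=-16. Local minima of B: B(2)=-12.
So the global minimum of J is A(-4) + B(2) + 2 = -16 − 12 + 2 = -26, attained at (-4, 2).

(-4, 2)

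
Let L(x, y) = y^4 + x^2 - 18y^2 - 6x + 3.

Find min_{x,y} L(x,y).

L(x,y) separates as P(x) + Q(y) + 3, so its minimum is min P + min Q + 3.
P'(x) = 2x - 6 vanishes at x ∈ {3}; Q'(y) = 4y(y - 3)(y + 3) vanishes at y ∈ {-3, 0, 3}.
Local minima of P (where P''>0): P(3)=-9. Local minima of Q: Q(-3)=-81, Q(3)=-81.
So the global minimum of L is P(3) + Q(-3) + 3 = -9 − 81 + 3 = -87, attained at (3, -3).

-87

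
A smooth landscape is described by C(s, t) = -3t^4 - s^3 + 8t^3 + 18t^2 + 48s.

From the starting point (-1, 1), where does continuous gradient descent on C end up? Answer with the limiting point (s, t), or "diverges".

(-4, 0)

C is separable, so gradient descent decouples: s follows -∂C/∂s, t follows -∂C/∂t.
∂C/∂s = -3(s - 4)(s + 4); at s=-1 this is 45, so s decreases.
∂C/∂t = -12t(t - 3)(t + 1); at t=1 this is 48, so t decreases.
s converges to its nearest critical value -4 (a local min of the s-part); t converges to 0. The iterate converges to (-4, 0).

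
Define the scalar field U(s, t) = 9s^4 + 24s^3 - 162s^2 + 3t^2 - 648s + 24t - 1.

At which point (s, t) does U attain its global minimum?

(3, -4)

U(s,t) separates as P(s) + Q(t) − 1, so its minimum is min P + min Q − 1.
P'(s) = 36(s - 3)(s + 2)(s + 3) vanishes at s ∈ {-3, -2, 3}; Q'(t) = 6(t + 4) vanishes at t ∈ {-4}.
Local minima of P (where P''>0): P(-3)=567, P(3)=-2025. Local minima of Q: Q(-4)=-48.
So the global minimum of U is P(3) + Q(-4) − 1 = -2025 − 48 − 1 = -2074, attained at (3, -4).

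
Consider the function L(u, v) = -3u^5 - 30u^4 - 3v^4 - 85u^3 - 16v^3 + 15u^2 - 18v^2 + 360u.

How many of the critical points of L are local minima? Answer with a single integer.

2

L separates as a function of u plus a function of v, so ∇L=0 decouples.
∂L/∂u = -15(u - 1)(u + 2)(u + 3)(u + 4) = 0 at u ∈ {-4, -3, -2, 1}; ∂L/∂v = -12v(v + 1)(v + 3) = 0 at v ∈ {-3, -1, 0}.
The Hessian is diagonal: diag(L_uu, L_vv). Second derivatives: L_uu(-4)=150, L_uu(-3)=-60, L_uu(-2)=90, L_uu(1)=-900; L_vv(-3)=-72, L_vv(-1)=24, L_vv(0)=-36.
Local minima occur where both diagonal entries positive: (-4, -1), (-2, -1). Count: 2.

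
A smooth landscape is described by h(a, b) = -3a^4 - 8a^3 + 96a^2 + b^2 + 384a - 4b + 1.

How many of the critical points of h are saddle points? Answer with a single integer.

2

h separates as a function of a plus a function of b, so ∇h=0 decouples.
∂h/∂a = -12(a - 4)(a + 2)(a + 4) = 0 at a ∈ {-4, -2, 4}; ∂h/∂b = 2(b - 2) = 0 at b ∈ {2}.
The Hessian is diagonal: diag(h_aa, h_bb). Second derivatives: h_aa(-4)=-192, h_aa(-2)=144, h_aa(4)=-576; h_bb(2)=2.
Saddle points occur where the two diagonal entries have opposite signs: (-4, 2), (4, 2). Count: 2.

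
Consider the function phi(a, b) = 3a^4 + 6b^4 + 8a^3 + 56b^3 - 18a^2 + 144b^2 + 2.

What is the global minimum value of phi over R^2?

phi(a,b) separates as P(a) + Q(b) + 2, so its minimum is min P + min Q + 2.
P'(a) = 12a(a - 1)(a + 3) vanishes at a ∈ {-3, 0, 1}; Q'(b) = 24b(b + 3)(b + 4) vanishes at b ∈ {-4, -3, 0}.
Local minima of P (where P''>0): P(-3)=-135, P(1)=-7. Local minima of Q: Q(-4)=256, Q(0)=0.
So the global minimum of phi is P(-3) + Q(0) + 2 = -135 + 0 + 2 = -133, attained at (-3, 0).

-133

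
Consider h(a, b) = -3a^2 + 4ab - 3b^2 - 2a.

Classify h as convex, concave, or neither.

concave

h is quadratic, so its Hessian is the constant matrix H = [[-6, 4], [4, -6]].
det(H) = 20, tr(H) = -12.
det(H) > 0 and tr(H) < 0, so H is negative definite everywhere: concave.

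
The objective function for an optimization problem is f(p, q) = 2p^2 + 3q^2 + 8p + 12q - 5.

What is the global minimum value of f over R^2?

-25

f(p,q) separates as A(p) + B(q) − 5, so its minimum is min A + min B − 5.
A'(p) = 4p + 8 vanishes at p ∈ {-2}; B'(q) = 6q + 12 vanishes at q ∈ {-2}.
Local minima of A (where A''>0): A(-2)=-8. Local minima of B: B(-2)=-12.
So the global minimum of f is A(-2) + B(-2) − 5 = -8 − 12 − 5 = -25, attained at (-2, -2).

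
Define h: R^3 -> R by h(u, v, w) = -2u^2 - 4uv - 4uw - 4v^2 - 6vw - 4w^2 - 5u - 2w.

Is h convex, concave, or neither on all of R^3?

concave

h is quadratic, so its Hessian is the constant matrix H = [[-4, -4, -4], [-4, -8, -6], [-4, -6, -8]].
Leading principal minors: -4, 16, -48.
Signs alternate −, +, − ⇒ H ≺ 0 ⇒ concave.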